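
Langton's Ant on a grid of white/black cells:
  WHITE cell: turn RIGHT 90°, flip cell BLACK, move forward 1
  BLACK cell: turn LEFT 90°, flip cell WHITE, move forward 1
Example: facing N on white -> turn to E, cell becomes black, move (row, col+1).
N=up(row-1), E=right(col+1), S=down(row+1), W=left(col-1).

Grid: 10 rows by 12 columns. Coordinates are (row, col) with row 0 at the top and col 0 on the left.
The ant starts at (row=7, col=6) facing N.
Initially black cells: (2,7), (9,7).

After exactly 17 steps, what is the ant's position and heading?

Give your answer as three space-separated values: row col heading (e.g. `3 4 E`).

Answer: 7 5 W

Derivation:
Step 1: on WHITE (7,6): turn R to E, flip to black, move to (7,7). |black|=3
Step 2: on WHITE (7,7): turn R to S, flip to black, move to (8,7). |black|=4
Step 3: on WHITE (8,7): turn R to W, flip to black, move to (8,6). |black|=5
Step 4: on WHITE (8,6): turn R to N, flip to black, move to (7,6). |black|=6
Step 5: on BLACK (7,6): turn L to W, flip to white, move to (7,5). |black|=5
Step 6: on WHITE (7,5): turn R to N, flip to black, move to (6,5). |black|=6
Step 7: on WHITE (6,5): turn R to E, flip to black, move to (6,6). |black|=7
Step 8: on WHITE (6,6): turn R to S, flip to black, move to (7,6). |black|=8
Step 9: on WHITE (7,6): turn R to W, flip to black, move to (7,5). |black|=9
Step 10: on BLACK (7,5): turn L to S, flip to white, move to (8,5). |black|=8
Step 11: on WHITE (8,5): turn R to W, flip to black, move to (8,4). |black|=9
Step 12: on WHITE (8,4): turn R to N, flip to black, move to (7,4). |black|=10
Step 13: on WHITE (7,4): turn R to E, flip to black, move to (7,5). |black|=11
Step 14: on WHITE (7,5): turn R to S, flip to black, move to (8,5). |black|=12
Step 15: on BLACK (8,5): turn L to E, flip to white, move to (8,6). |black|=11
Step 16: on BLACK (8,6): turn L to N, flip to white, move to (7,6). |black|=10
Step 17: on BLACK (7,6): turn L to W, flip to white, move to (7,5). |black|=9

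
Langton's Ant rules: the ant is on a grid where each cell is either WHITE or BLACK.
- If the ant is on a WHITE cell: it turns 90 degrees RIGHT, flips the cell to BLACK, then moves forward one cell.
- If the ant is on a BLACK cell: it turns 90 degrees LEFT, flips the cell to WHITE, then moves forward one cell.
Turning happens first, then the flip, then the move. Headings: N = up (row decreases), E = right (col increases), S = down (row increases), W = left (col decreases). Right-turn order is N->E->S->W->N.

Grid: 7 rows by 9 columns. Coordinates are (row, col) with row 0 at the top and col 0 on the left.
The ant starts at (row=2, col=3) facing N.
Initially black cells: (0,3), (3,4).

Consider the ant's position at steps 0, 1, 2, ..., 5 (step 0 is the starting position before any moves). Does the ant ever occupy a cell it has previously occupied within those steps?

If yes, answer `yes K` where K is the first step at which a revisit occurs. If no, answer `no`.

Step 1: on WHITE (2,3): turn R to E, flip to black, move to (2,4). |black|=3 — new cell
Step 2: on WHITE (2,4): turn R to S, flip to black, move to (3,4). |black|=4 — new cell
Step 3: on BLACK (3,4): turn L to E, flip to white, move to (3,5). |black|=3 — new cell
Step 4: on WHITE (3,5): turn R to S, flip to black, move to (4,5). |black|=4 — new cell
Step 5: on WHITE (4,5): turn R to W, flip to black, move to (4,4). |black|=5 — new cell
No revisit within 5 steps.

Answer: no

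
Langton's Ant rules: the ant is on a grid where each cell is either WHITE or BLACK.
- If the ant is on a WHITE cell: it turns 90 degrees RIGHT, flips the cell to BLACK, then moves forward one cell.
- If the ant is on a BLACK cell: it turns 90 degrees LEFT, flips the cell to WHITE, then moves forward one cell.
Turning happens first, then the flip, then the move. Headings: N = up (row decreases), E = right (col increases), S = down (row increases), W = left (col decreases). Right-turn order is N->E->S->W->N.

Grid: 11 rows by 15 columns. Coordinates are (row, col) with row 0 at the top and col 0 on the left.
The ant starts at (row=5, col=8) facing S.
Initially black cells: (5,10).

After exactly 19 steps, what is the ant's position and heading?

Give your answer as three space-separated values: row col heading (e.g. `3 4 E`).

Step 1: on WHITE (5,8): turn R to W, flip to black, move to (5,7). |black|=2
Step 2: on WHITE (5,7): turn R to N, flip to black, move to (4,7). |black|=3
Step 3: on WHITE (4,7): turn R to E, flip to black, move to (4,8). |black|=4
Step 4: on WHITE (4,8): turn R to S, flip to black, move to (5,8). |black|=5
Step 5: on BLACK (5,8): turn L to E, flip to white, move to (5,9). |black|=4
Step 6: on WHITE (5,9): turn R to S, flip to black, move to (6,9). |black|=5
Step 7: on WHITE (6,9): turn R to W, flip to black, move to (6,8). |black|=6
Step 8: on WHITE (6,8): turn R to N, flip to black, move to (5,8). |black|=7
Step 9: on WHITE (5,8): turn R to E, flip to black, move to (5,9). |black|=8
Step 10: on BLACK (5,9): turn L to N, flip to white, move to (4,9). |black|=7
Step 11: on WHITE (4,9): turn R to E, flip to black, move to (4,10). |black|=8
Step 12: on WHITE (4,10): turn R to S, flip to black, move to (5,10). |black|=9
Step 13: on BLACK (5,10): turn L to E, flip to white, move to (5,11). |black|=8
Step 14: on WHITE (5,11): turn R to S, flip to black, move to (6,11). |black|=9
Step 15: on WHITE (6,11): turn R to W, flip to black, move to (6,10). |black|=10
Step 16: on WHITE (6,10): turn R to N, flip to black, move to (5,10). |black|=11
Step 17: on WHITE (5,10): turn R to E, flip to black, move to (5,11). |black|=12
Step 18: on BLACK (5,11): turn L to N, flip to white, move to (4,11). |black|=11
Step 19: on WHITE (4,11): turn R to E, flip to black, move to (4,12). |black|=12

Answer: 4 12 E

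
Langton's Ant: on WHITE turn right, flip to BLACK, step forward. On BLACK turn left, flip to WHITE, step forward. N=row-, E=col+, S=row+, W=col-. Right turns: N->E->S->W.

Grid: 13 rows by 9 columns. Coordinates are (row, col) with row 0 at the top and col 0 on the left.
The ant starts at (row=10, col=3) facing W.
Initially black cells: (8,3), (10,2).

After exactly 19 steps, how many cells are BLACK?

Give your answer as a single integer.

Answer: 11

Derivation:
Step 1: on WHITE (10,3): turn R to N, flip to black, move to (9,3). |black|=3
Step 2: on WHITE (9,3): turn R to E, flip to black, move to (9,4). |black|=4
Step 3: on WHITE (9,4): turn R to S, flip to black, move to (10,4). |black|=5
Step 4: on WHITE (10,4): turn R to W, flip to black, move to (10,3). |black|=6
Step 5: on BLACK (10,3): turn L to S, flip to white, move to (11,3). |black|=5
Step 6: on WHITE (11,3): turn R to W, flip to black, move to (11,2). |black|=6
Step 7: on WHITE (11,2): turn R to N, flip to black, move to (10,2). |black|=7
Step 8: on BLACK (10,2): turn L to W, flip to white, move to (10,1). |black|=6
Step 9: on WHITE (10,1): turn R to N, flip to black, move to (9,1). |black|=7
Step 10: on WHITE (9,1): turn R to E, flip to black, move to (9,2). |black|=8
Step 11: on WHITE (9,2): turn R to S, flip to black, move to (10,2). |black|=9
Step 12: on WHITE (10,2): turn R to W, flip to black, move to (10,1). |black|=10
Step 13: on BLACK (10,1): turn L to S, flip to white, move to (11,1). |black|=9
Step 14: on WHITE (11,1): turn R to W, flip to black, move to (11,0). |black|=10
Step 15: on WHITE (11,0): turn R to N, flip to black, move to (10,0). |black|=11
Step 16: on WHITE (10,0): turn R to E, flip to black, move to (10,1). |black|=12
Step 17: on WHITE (10,1): turn R to S, flip to black, move to (11,1). |black|=13
Step 18: on BLACK (11,1): turn L to E, flip to white, move to (11,2). |black|=12
Step 19: on BLACK (11,2): turn L to N, flip to white, move to (10,2). |black|=11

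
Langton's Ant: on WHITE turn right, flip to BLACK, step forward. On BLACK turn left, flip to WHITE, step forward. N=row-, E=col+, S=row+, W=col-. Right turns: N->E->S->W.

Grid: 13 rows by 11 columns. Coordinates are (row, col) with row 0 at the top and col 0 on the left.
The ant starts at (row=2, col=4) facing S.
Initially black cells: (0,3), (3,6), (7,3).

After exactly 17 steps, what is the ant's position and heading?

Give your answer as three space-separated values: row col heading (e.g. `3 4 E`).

Answer: 2 5 E

Derivation:
Step 1: on WHITE (2,4): turn R to W, flip to black, move to (2,3). |black|=4
Step 2: on WHITE (2,3): turn R to N, flip to black, move to (1,3). |black|=5
Step 3: on WHITE (1,3): turn R to E, flip to black, move to (1,4). |black|=6
Step 4: on WHITE (1,4): turn R to S, flip to black, move to (2,4). |black|=7
Step 5: on BLACK (2,4): turn L to E, flip to white, move to (2,5). |black|=6
Step 6: on WHITE (2,5): turn R to S, flip to black, move to (3,5). |black|=7
Step 7: on WHITE (3,5): turn R to W, flip to black, move to (3,4). |black|=8
Step 8: on WHITE (3,4): turn R to N, flip to black, move to (2,4). |black|=9
Step 9: on WHITE (2,4): turn R to E, flip to black, move to (2,5). |black|=10
Step 10: on BLACK (2,5): turn L to N, flip to white, move to (1,5). |black|=9
Step 11: on WHITE (1,5): turn R to E, flip to black, move to (1,6). |black|=10
Step 12: on WHITE (1,6): turn R to S, flip to black, move to (2,6). |black|=11
Step 13: on WHITE (2,6): turn R to W, flip to black, move to (2,5). |black|=12
Step 14: on WHITE (2,5): turn R to N, flip to black, move to (1,5). |black|=13
Step 15: on BLACK (1,5): turn L to W, flip to white, move to (1,4). |black|=12
Step 16: on BLACK (1,4): turn L to S, flip to white, move to (2,4). |black|=11
Step 17: on BLACK (2,4): turn L to E, flip to white, move to (2,5). |black|=10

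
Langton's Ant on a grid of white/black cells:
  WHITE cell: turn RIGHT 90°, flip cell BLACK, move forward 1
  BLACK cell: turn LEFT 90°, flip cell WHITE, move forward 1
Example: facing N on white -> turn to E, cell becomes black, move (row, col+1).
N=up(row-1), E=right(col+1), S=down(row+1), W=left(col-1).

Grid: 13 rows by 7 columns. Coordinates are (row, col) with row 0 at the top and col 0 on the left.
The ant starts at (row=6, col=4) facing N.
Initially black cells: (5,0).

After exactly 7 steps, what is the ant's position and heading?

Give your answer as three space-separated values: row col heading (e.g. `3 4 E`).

Step 1: on WHITE (6,4): turn R to E, flip to black, move to (6,5). |black|=2
Step 2: on WHITE (6,5): turn R to S, flip to black, move to (7,5). |black|=3
Step 3: on WHITE (7,5): turn R to W, flip to black, move to (7,4). |black|=4
Step 4: on WHITE (7,4): turn R to N, flip to black, move to (6,4). |black|=5
Step 5: on BLACK (6,4): turn L to W, flip to white, move to (6,3). |black|=4
Step 6: on WHITE (6,3): turn R to N, flip to black, move to (5,3). |black|=5
Step 7: on WHITE (5,3): turn R to E, flip to black, move to (5,4). |black|=6

Answer: 5 4 E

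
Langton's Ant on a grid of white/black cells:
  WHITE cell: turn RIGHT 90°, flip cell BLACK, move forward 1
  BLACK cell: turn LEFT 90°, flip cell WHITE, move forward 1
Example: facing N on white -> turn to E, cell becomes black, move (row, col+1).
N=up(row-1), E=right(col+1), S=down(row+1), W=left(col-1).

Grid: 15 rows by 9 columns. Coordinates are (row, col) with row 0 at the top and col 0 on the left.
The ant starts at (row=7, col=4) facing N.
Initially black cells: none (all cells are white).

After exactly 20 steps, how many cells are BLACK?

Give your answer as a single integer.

Step 1: on WHITE (7,4): turn R to E, flip to black, move to (7,5). |black|=1
Step 2: on WHITE (7,5): turn R to S, flip to black, move to (8,5). |black|=2
Step 3: on WHITE (8,5): turn R to W, flip to black, move to (8,4). |black|=3
Step 4: on WHITE (8,4): turn R to N, flip to black, move to (7,4). |black|=4
Step 5: on BLACK (7,4): turn L to W, flip to white, move to (7,3). |black|=3
Step 6: on WHITE (7,3): turn R to N, flip to black, move to (6,3). |black|=4
Step 7: on WHITE (6,3): turn R to E, flip to black, move to (6,4). |black|=5
Step 8: on WHITE (6,4): turn R to S, flip to black, move to (7,4). |black|=6
Step 9: on WHITE (7,4): turn R to W, flip to black, move to (7,3). |black|=7
Step 10: on BLACK (7,3): turn L to S, flip to white, move to (8,3). |black|=6
Step 11: on WHITE (8,3): turn R to W, flip to black, move to (8,2). |black|=7
Step 12: on WHITE (8,2): turn R to N, flip to black, move to (7,2). |black|=8
Step 13: on WHITE (7,2): turn R to E, flip to black, move to (7,3). |black|=9
Step 14: on WHITE (7,3): turn R to S, flip to black, move to (8,3). |black|=10
Step 15: on BLACK (8,3): turn L to E, flip to white, move to (8,4). |black|=9
Step 16: on BLACK (8,4): turn L to N, flip to white, move to (7,4). |black|=8
Step 17: on BLACK (7,4): turn L to W, flip to white, move to (7,3). |black|=7
Step 18: on BLACK (7,3): turn L to S, flip to white, move to (8,3). |black|=6
Step 19: on WHITE (8,3): turn R to W, flip to black, move to (8,2). |black|=7
Step 20: on BLACK (8,2): turn L to S, flip to white, move to (9,2). |black|=6

Answer: 6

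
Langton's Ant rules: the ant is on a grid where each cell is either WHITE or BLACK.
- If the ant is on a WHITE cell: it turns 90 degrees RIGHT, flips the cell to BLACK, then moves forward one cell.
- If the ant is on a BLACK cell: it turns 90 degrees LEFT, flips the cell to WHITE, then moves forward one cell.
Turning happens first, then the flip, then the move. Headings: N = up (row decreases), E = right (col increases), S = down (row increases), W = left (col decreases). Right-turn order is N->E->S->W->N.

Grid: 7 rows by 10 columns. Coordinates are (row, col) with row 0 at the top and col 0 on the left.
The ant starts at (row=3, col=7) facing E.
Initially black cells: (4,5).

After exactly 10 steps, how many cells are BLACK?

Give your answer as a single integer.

Step 1: on WHITE (3,7): turn R to S, flip to black, move to (4,7). |black|=2
Step 2: on WHITE (4,7): turn R to W, flip to black, move to (4,6). |black|=3
Step 3: on WHITE (4,6): turn R to N, flip to black, move to (3,6). |black|=4
Step 4: on WHITE (3,6): turn R to E, flip to black, move to (3,7). |black|=5
Step 5: on BLACK (3,7): turn L to N, flip to white, move to (2,7). |black|=4
Step 6: on WHITE (2,7): turn R to E, flip to black, move to (2,8). |black|=5
Step 7: on WHITE (2,8): turn R to S, flip to black, move to (3,8). |black|=6
Step 8: on WHITE (3,8): turn R to W, flip to black, move to (3,7). |black|=7
Step 9: on WHITE (3,7): turn R to N, flip to black, move to (2,7). |black|=8
Step 10: on BLACK (2,7): turn L to W, flip to white, move to (2,6). |black|=7

Answer: 7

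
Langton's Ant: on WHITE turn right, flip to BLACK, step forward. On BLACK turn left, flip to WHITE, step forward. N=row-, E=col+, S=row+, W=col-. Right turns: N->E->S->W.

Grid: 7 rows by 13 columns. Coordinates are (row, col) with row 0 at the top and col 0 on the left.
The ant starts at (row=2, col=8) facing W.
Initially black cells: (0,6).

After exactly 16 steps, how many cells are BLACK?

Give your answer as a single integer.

Step 1: on WHITE (2,8): turn R to N, flip to black, move to (1,8). |black|=2
Step 2: on WHITE (1,8): turn R to E, flip to black, move to (1,9). |black|=3
Step 3: on WHITE (1,9): turn R to S, flip to black, move to (2,9). |black|=4
Step 4: on WHITE (2,9): turn R to W, flip to black, move to (2,8). |black|=5
Step 5: on BLACK (2,8): turn L to S, flip to white, move to (3,8). |black|=4
Step 6: on WHITE (3,8): turn R to W, flip to black, move to (3,7). |black|=5
Step 7: on WHITE (3,7): turn R to N, flip to black, move to (2,7). |black|=6
Step 8: on WHITE (2,7): turn R to E, flip to black, move to (2,8). |black|=7
Step 9: on WHITE (2,8): turn R to S, flip to black, move to (3,8). |black|=8
Step 10: on BLACK (3,8): turn L to E, flip to white, move to (3,9). |black|=7
Step 11: on WHITE (3,9): turn R to S, flip to black, move to (4,9). |black|=8
Step 12: on WHITE (4,9): turn R to W, flip to black, move to (4,8). |black|=9
Step 13: on WHITE (4,8): turn R to N, flip to black, move to (3,8). |black|=10
Step 14: on WHITE (3,8): turn R to E, flip to black, move to (3,9). |black|=11
Step 15: on BLACK (3,9): turn L to N, flip to white, move to (2,9). |black|=10
Step 16: on BLACK (2,9): turn L to W, flip to white, move to (2,8). |black|=9

Answer: 9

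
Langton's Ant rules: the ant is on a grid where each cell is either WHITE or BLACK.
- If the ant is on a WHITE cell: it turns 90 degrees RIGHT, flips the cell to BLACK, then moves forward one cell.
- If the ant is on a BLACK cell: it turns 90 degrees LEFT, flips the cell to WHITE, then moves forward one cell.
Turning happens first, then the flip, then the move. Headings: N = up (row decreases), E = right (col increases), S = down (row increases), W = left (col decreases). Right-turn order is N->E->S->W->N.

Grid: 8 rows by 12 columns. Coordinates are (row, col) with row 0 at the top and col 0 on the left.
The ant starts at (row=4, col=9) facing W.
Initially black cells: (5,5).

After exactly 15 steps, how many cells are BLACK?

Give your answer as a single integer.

Step 1: on WHITE (4,9): turn R to N, flip to black, move to (3,9). |black|=2
Step 2: on WHITE (3,9): turn R to E, flip to black, move to (3,10). |black|=3
Step 3: on WHITE (3,10): turn R to S, flip to black, move to (4,10). |black|=4
Step 4: on WHITE (4,10): turn R to W, flip to black, move to (4,9). |black|=5
Step 5: on BLACK (4,9): turn L to S, flip to white, move to (5,9). |black|=4
Step 6: on WHITE (5,9): turn R to W, flip to black, move to (5,8). |black|=5
Step 7: on WHITE (5,8): turn R to N, flip to black, move to (4,8). |black|=6
Step 8: on WHITE (4,8): turn R to E, flip to black, move to (4,9). |black|=7
Step 9: on WHITE (4,9): turn R to S, flip to black, move to (5,9). |black|=8
Step 10: on BLACK (5,9): turn L to E, flip to white, move to (5,10). |black|=7
Step 11: on WHITE (5,10): turn R to S, flip to black, move to (6,10). |black|=8
Step 12: on WHITE (6,10): turn R to W, flip to black, move to (6,9). |black|=9
Step 13: on WHITE (6,9): turn R to N, flip to black, move to (5,9). |black|=10
Step 14: on WHITE (5,9): turn R to E, flip to black, move to (5,10). |black|=11
Step 15: on BLACK (5,10): turn L to N, flip to white, move to (4,10). |black|=10

Answer: 10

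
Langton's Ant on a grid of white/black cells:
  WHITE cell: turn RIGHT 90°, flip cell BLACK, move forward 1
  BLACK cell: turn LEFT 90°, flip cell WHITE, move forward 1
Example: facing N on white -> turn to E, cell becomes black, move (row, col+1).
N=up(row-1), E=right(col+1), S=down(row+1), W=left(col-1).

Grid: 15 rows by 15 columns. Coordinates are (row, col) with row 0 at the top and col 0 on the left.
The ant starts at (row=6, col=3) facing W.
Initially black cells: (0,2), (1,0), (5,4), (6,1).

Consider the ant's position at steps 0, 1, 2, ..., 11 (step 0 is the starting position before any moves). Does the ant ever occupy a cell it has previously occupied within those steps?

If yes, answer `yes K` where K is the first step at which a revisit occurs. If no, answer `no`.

Step 1: on WHITE (6,3): turn R to N, flip to black, move to (5,3). |black|=5 — new cell
Step 2: on WHITE (5,3): turn R to E, flip to black, move to (5,4). |black|=6 — new cell
Step 3: on BLACK (5,4): turn L to N, flip to white, move to (4,4). |black|=5 — new cell
Step 4: on WHITE (4,4): turn R to E, flip to black, move to (4,5). |black|=6 — new cell
Step 5: on WHITE (4,5): turn R to S, flip to black, move to (5,5). |black|=7 — new cell
Step 6: on WHITE (5,5): turn R to W, flip to black, move to (5,4). |black|=8 — REVISIT

Answer: yes 6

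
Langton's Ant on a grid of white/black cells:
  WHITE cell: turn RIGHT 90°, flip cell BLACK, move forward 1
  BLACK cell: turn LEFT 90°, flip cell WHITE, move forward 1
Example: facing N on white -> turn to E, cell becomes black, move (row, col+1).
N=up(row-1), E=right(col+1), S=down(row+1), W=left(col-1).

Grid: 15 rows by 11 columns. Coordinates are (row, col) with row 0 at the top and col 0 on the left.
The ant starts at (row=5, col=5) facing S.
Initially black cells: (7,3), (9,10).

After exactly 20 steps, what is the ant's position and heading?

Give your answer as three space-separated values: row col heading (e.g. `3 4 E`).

Step 1: on WHITE (5,5): turn R to W, flip to black, move to (5,4). |black|=3
Step 2: on WHITE (5,4): turn R to N, flip to black, move to (4,4). |black|=4
Step 3: on WHITE (4,4): turn R to E, flip to black, move to (4,5). |black|=5
Step 4: on WHITE (4,5): turn R to S, flip to black, move to (5,5). |black|=6
Step 5: on BLACK (5,5): turn L to E, flip to white, move to (5,6). |black|=5
Step 6: on WHITE (5,6): turn R to S, flip to black, move to (6,6). |black|=6
Step 7: on WHITE (6,6): turn R to W, flip to black, move to (6,5). |black|=7
Step 8: on WHITE (6,5): turn R to N, flip to black, move to (5,5). |black|=8
Step 9: on WHITE (5,5): turn R to E, flip to black, move to (5,6). |black|=9
Step 10: on BLACK (5,6): turn L to N, flip to white, move to (4,6). |black|=8
Step 11: on WHITE (4,6): turn R to E, flip to black, move to (4,7). |black|=9
Step 12: on WHITE (4,7): turn R to S, flip to black, move to (5,7). |black|=10
Step 13: on WHITE (5,7): turn R to W, flip to black, move to (5,6). |black|=11
Step 14: on WHITE (5,6): turn R to N, flip to black, move to (4,6). |black|=12
Step 15: on BLACK (4,6): turn L to W, flip to white, move to (4,5). |black|=11
Step 16: on BLACK (4,5): turn L to S, flip to white, move to (5,5). |black|=10
Step 17: on BLACK (5,5): turn L to E, flip to white, move to (5,6). |black|=9
Step 18: on BLACK (5,6): turn L to N, flip to white, move to (4,6). |black|=8
Step 19: on WHITE (4,6): turn R to E, flip to black, move to (4,7). |black|=9
Step 20: on BLACK (4,7): turn L to N, flip to white, move to (3,7). |black|=8

Answer: 3 7 N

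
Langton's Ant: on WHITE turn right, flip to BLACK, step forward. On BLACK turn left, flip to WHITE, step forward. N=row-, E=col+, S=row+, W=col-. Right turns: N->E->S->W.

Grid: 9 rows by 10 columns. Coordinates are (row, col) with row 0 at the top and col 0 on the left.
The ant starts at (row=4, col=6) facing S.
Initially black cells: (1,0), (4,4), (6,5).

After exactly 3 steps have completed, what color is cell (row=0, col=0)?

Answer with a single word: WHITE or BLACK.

Answer: WHITE

Derivation:
Step 1: on WHITE (4,6): turn R to W, flip to black, move to (4,5). |black|=4
Step 2: on WHITE (4,5): turn R to N, flip to black, move to (3,5). |black|=5
Step 3: on WHITE (3,5): turn R to E, flip to black, move to (3,6). |black|=6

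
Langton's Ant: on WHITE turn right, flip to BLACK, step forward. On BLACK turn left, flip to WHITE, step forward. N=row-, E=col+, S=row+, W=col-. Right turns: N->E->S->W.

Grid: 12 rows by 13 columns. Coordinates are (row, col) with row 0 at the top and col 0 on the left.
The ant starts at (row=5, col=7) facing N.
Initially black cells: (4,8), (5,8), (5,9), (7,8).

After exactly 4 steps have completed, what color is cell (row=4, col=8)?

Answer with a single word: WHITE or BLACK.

Step 1: on WHITE (5,7): turn R to E, flip to black, move to (5,8). |black|=5
Step 2: on BLACK (5,8): turn L to N, flip to white, move to (4,8). |black|=4
Step 3: on BLACK (4,8): turn L to W, flip to white, move to (4,7). |black|=3
Step 4: on WHITE (4,7): turn R to N, flip to black, move to (3,7). |black|=4

Answer: WHITE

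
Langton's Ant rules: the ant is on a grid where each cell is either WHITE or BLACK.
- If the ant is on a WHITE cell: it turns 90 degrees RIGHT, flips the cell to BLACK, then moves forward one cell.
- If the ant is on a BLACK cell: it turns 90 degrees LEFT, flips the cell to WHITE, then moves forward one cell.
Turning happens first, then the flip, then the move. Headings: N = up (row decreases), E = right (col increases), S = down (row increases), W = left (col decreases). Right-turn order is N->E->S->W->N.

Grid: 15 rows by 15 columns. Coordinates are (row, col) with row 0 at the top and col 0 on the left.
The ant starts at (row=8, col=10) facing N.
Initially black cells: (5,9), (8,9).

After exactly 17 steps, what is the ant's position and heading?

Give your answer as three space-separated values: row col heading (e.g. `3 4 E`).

Answer: 8 11 W

Derivation:
Step 1: on WHITE (8,10): turn R to E, flip to black, move to (8,11). |black|=3
Step 2: on WHITE (8,11): turn R to S, flip to black, move to (9,11). |black|=4
Step 3: on WHITE (9,11): turn R to W, flip to black, move to (9,10). |black|=5
Step 4: on WHITE (9,10): turn R to N, flip to black, move to (8,10). |black|=6
Step 5: on BLACK (8,10): turn L to W, flip to white, move to (8,9). |black|=5
Step 6: on BLACK (8,9): turn L to S, flip to white, move to (9,9). |black|=4
Step 7: on WHITE (9,9): turn R to W, flip to black, move to (9,8). |black|=5
Step 8: on WHITE (9,8): turn R to N, flip to black, move to (8,8). |black|=6
Step 9: on WHITE (8,8): turn R to E, flip to black, move to (8,9). |black|=7
Step 10: on WHITE (8,9): turn R to S, flip to black, move to (9,9). |black|=8
Step 11: on BLACK (9,9): turn L to E, flip to white, move to (9,10). |black|=7
Step 12: on BLACK (9,10): turn L to N, flip to white, move to (8,10). |black|=6
Step 13: on WHITE (8,10): turn R to E, flip to black, move to (8,11). |black|=7
Step 14: on BLACK (8,11): turn L to N, flip to white, move to (7,11). |black|=6
Step 15: on WHITE (7,11): turn R to E, flip to black, move to (7,12). |black|=7
Step 16: on WHITE (7,12): turn R to S, flip to black, move to (8,12). |black|=8
Step 17: on WHITE (8,12): turn R to W, flip to black, move to (8,11). |black|=9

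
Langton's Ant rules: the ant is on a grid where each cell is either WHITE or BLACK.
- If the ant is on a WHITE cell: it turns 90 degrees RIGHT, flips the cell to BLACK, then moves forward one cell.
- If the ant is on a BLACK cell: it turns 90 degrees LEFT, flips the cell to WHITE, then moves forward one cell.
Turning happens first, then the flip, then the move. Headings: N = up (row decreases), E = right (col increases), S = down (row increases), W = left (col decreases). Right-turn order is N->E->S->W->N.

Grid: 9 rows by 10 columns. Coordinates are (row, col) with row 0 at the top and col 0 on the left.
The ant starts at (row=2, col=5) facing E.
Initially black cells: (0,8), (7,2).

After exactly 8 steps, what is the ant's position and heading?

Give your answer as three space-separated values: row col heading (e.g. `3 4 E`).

Answer: 2 5 W

Derivation:
Step 1: on WHITE (2,5): turn R to S, flip to black, move to (3,5). |black|=3
Step 2: on WHITE (3,5): turn R to W, flip to black, move to (3,4). |black|=4
Step 3: on WHITE (3,4): turn R to N, flip to black, move to (2,4). |black|=5
Step 4: on WHITE (2,4): turn R to E, flip to black, move to (2,5). |black|=6
Step 5: on BLACK (2,5): turn L to N, flip to white, move to (1,5). |black|=5
Step 6: on WHITE (1,5): turn R to E, flip to black, move to (1,6). |black|=6
Step 7: on WHITE (1,6): turn R to S, flip to black, move to (2,6). |black|=7
Step 8: on WHITE (2,6): turn R to W, flip to black, move to (2,5). |black|=8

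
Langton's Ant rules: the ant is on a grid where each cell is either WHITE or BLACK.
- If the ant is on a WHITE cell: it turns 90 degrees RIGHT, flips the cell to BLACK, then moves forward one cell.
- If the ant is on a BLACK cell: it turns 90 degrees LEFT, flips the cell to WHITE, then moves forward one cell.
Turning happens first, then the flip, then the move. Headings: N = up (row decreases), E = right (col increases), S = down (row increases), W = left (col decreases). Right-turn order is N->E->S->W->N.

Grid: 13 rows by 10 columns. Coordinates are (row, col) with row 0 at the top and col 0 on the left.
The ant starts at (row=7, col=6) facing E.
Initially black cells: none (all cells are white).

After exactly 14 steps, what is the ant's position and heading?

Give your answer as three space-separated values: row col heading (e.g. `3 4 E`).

Step 1: on WHITE (7,6): turn R to S, flip to black, move to (8,6). |black|=1
Step 2: on WHITE (8,6): turn R to W, flip to black, move to (8,5). |black|=2
Step 3: on WHITE (8,5): turn R to N, flip to black, move to (7,5). |black|=3
Step 4: on WHITE (7,5): turn R to E, flip to black, move to (7,6). |black|=4
Step 5: on BLACK (7,6): turn L to N, flip to white, move to (6,6). |black|=3
Step 6: on WHITE (6,6): turn R to E, flip to black, move to (6,7). |black|=4
Step 7: on WHITE (6,7): turn R to S, flip to black, move to (7,7). |black|=5
Step 8: on WHITE (7,7): turn R to W, flip to black, move to (7,6). |black|=6
Step 9: on WHITE (7,6): turn R to N, flip to black, move to (6,6). |black|=7
Step 10: on BLACK (6,6): turn L to W, flip to white, move to (6,5). |black|=6
Step 11: on WHITE (6,5): turn R to N, flip to black, move to (5,5). |black|=7
Step 12: on WHITE (5,5): turn R to E, flip to black, move to (5,6). |black|=8
Step 13: on WHITE (5,6): turn R to S, flip to black, move to (6,6). |black|=9
Step 14: on WHITE (6,6): turn R to W, flip to black, move to (6,5). |black|=10

Answer: 6 5 W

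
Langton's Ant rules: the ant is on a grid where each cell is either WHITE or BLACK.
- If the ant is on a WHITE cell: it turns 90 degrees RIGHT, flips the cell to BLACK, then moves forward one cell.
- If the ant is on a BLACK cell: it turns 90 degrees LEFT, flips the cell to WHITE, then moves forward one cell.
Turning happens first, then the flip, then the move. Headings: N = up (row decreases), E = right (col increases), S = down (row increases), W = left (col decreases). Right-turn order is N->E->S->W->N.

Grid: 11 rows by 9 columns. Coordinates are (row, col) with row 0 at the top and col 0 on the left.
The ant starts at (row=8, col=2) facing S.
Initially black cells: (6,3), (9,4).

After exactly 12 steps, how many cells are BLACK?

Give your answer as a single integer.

Step 1: on WHITE (8,2): turn R to W, flip to black, move to (8,1). |black|=3
Step 2: on WHITE (8,1): turn R to N, flip to black, move to (7,1). |black|=4
Step 3: on WHITE (7,1): turn R to E, flip to black, move to (7,2). |black|=5
Step 4: on WHITE (7,2): turn R to S, flip to black, move to (8,2). |black|=6
Step 5: on BLACK (8,2): turn L to E, flip to white, move to (8,3). |black|=5
Step 6: on WHITE (8,3): turn R to S, flip to black, move to (9,3). |black|=6
Step 7: on WHITE (9,3): turn R to W, flip to black, move to (9,2). |black|=7
Step 8: on WHITE (9,2): turn R to N, flip to black, move to (8,2). |black|=8
Step 9: on WHITE (8,2): turn R to E, flip to black, move to (8,3). |black|=9
Step 10: on BLACK (8,3): turn L to N, flip to white, move to (7,3). |black|=8
Step 11: on WHITE (7,3): turn R to E, flip to black, move to (7,4). |black|=9
Step 12: on WHITE (7,4): turn R to S, flip to black, move to (8,4). |black|=10

Answer: 10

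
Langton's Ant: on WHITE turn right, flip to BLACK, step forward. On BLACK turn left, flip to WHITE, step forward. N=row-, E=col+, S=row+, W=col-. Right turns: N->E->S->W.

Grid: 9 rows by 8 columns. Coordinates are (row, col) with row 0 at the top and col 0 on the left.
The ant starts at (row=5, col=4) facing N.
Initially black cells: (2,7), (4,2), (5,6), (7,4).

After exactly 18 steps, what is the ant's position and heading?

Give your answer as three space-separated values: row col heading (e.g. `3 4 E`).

Answer: 6 3 S

Derivation:
Step 1: on WHITE (5,4): turn R to E, flip to black, move to (5,5). |black|=5
Step 2: on WHITE (5,5): turn R to S, flip to black, move to (6,5). |black|=6
Step 3: on WHITE (6,5): turn R to W, flip to black, move to (6,4). |black|=7
Step 4: on WHITE (6,4): turn R to N, flip to black, move to (5,4). |black|=8
Step 5: on BLACK (5,4): turn L to W, flip to white, move to (5,3). |black|=7
Step 6: on WHITE (5,3): turn R to N, flip to black, move to (4,3). |black|=8
Step 7: on WHITE (4,3): turn R to E, flip to black, move to (4,4). |black|=9
Step 8: on WHITE (4,4): turn R to S, flip to black, move to (5,4). |black|=10
Step 9: on WHITE (5,4): turn R to W, flip to black, move to (5,3). |black|=11
Step 10: on BLACK (5,3): turn L to S, flip to white, move to (6,3). |black|=10
Step 11: on WHITE (6,3): turn R to W, flip to black, move to (6,2). |black|=11
Step 12: on WHITE (6,2): turn R to N, flip to black, move to (5,2). |black|=12
Step 13: on WHITE (5,2): turn R to E, flip to black, move to (5,3). |black|=13
Step 14: on WHITE (5,3): turn R to S, flip to black, move to (6,3). |black|=14
Step 15: on BLACK (6,3): turn L to E, flip to white, move to (6,4). |black|=13
Step 16: on BLACK (6,4): turn L to N, flip to white, move to (5,4). |black|=12
Step 17: on BLACK (5,4): turn L to W, flip to white, move to (5,3). |black|=11
Step 18: on BLACK (5,3): turn L to S, flip to white, move to (6,3). |black|=10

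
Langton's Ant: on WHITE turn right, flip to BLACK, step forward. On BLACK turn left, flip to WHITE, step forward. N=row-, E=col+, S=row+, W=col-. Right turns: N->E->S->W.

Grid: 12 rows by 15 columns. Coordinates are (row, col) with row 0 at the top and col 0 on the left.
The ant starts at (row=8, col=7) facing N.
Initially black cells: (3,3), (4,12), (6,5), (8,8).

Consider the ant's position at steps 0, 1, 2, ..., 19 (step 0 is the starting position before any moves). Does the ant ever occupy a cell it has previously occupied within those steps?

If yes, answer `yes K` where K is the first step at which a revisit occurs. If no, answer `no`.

Step 1: on WHITE (8,7): turn R to E, flip to black, move to (8,8). |black|=5 — new cell
Step 2: on BLACK (8,8): turn L to N, flip to white, move to (7,8). |black|=4 — new cell
Step 3: on WHITE (7,8): turn R to E, flip to black, move to (7,9). |black|=5 — new cell
Step 4: on WHITE (7,9): turn R to S, flip to black, move to (8,9). |black|=6 — new cell
Step 5: on WHITE (8,9): turn R to W, flip to black, move to (8,8). |black|=7 — REVISIT

Answer: yes 5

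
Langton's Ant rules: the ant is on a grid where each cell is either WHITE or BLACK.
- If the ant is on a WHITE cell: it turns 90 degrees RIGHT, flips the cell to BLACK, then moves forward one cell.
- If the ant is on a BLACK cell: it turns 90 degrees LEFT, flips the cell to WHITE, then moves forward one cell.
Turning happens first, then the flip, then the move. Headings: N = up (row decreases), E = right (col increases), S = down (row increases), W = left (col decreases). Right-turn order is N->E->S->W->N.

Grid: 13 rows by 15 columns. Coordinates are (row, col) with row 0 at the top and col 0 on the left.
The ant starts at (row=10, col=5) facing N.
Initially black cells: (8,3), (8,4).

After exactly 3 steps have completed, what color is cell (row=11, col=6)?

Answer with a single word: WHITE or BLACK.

Step 1: on WHITE (10,5): turn R to E, flip to black, move to (10,6). |black|=3
Step 2: on WHITE (10,6): turn R to S, flip to black, move to (11,6). |black|=4
Step 3: on WHITE (11,6): turn R to W, flip to black, move to (11,5). |black|=5

Answer: BLACK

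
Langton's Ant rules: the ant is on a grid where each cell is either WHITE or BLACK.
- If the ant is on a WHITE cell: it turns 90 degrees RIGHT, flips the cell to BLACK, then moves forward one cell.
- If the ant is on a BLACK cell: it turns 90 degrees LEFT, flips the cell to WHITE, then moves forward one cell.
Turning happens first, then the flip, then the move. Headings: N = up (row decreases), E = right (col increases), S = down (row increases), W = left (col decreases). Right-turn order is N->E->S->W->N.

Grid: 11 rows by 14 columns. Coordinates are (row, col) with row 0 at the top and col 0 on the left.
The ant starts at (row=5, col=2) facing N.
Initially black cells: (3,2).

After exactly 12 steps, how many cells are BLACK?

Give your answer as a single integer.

Answer: 9

Derivation:
Step 1: on WHITE (5,2): turn R to E, flip to black, move to (5,3). |black|=2
Step 2: on WHITE (5,3): turn R to S, flip to black, move to (6,3). |black|=3
Step 3: on WHITE (6,3): turn R to W, flip to black, move to (6,2). |black|=4
Step 4: on WHITE (6,2): turn R to N, flip to black, move to (5,2). |black|=5
Step 5: on BLACK (5,2): turn L to W, flip to white, move to (5,1). |black|=4
Step 6: on WHITE (5,1): turn R to N, flip to black, move to (4,1). |black|=5
Step 7: on WHITE (4,1): turn R to E, flip to black, move to (4,2). |black|=6
Step 8: on WHITE (4,2): turn R to S, flip to black, move to (5,2). |black|=7
Step 9: on WHITE (5,2): turn R to W, flip to black, move to (5,1). |black|=8
Step 10: on BLACK (5,1): turn L to S, flip to white, move to (6,1). |black|=7
Step 11: on WHITE (6,1): turn R to W, flip to black, move to (6,0). |black|=8
Step 12: on WHITE (6,0): turn R to N, flip to black, move to (5,0). |black|=9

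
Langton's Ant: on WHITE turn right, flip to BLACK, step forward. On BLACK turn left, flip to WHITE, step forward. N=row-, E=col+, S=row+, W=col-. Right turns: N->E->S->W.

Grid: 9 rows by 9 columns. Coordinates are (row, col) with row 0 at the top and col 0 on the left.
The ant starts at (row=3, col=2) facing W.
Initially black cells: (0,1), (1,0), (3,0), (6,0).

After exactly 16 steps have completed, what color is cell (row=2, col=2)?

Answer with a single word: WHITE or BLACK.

Answer: BLACK

Derivation:
Step 1: on WHITE (3,2): turn R to N, flip to black, move to (2,2). |black|=5
Step 2: on WHITE (2,2): turn R to E, flip to black, move to (2,3). |black|=6
Step 3: on WHITE (2,3): turn R to S, flip to black, move to (3,3). |black|=7
Step 4: on WHITE (3,3): turn R to W, flip to black, move to (3,2). |black|=8
Step 5: on BLACK (3,2): turn L to S, flip to white, move to (4,2). |black|=7
Step 6: on WHITE (4,2): turn R to W, flip to black, move to (4,1). |black|=8
Step 7: on WHITE (4,1): turn R to N, flip to black, move to (3,1). |black|=9
Step 8: on WHITE (3,1): turn R to E, flip to black, move to (3,2). |black|=10
Step 9: on WHITE (3,2): turn R to S, flip to black, move to (4,2). |black|=11
Step 10: on BLACK (4,2): turn L to E, flip to white, move to (4,3). |black|=10
Step 11: on WHITE (4,3): turn R to S, flip to black, move to (5,3). |black|=11
Step 12: on WHITE (5,3): turn R to W, flip to black, move to (5,2). |black|=12
Step 13: on WHITE (5,2): turn R to N, flip to black, move to (4,2). |black|=13
Step 14: on WHITE (4,2): turn R to E, flip to black, move to (4,3). |black|=14
Step 15: on BLACK (4,3): turn L to N, flip to white, move to (3,3). |black|=13
Step 16: on BLACK (3,3): turn L to W, flip to white, move to (3,2). |black|=12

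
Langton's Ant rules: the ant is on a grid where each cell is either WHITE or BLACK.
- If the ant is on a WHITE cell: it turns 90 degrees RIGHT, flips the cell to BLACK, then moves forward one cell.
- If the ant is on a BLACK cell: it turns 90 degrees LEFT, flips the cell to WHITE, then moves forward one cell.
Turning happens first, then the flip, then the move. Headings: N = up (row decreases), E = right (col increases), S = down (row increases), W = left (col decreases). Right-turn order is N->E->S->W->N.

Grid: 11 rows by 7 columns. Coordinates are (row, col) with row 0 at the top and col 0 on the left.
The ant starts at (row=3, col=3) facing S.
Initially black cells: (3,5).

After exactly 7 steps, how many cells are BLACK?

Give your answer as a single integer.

Answer: 6

Derivation:
Step 1: on WHITE (3,3): turn R to W, flip to black, move to (3,2). |black|=2
Step 2: on WHITE (3,2): turn R to N, flip to black, move to (2,2). |black|=3
Step 3: on WHITE (2,2): turn R to E, flip to black, move to (2,3). |black|=4
Step 4: on WHITE (2,3): turn R to S, flip to black, move to (3,3). |black|=5
Step 5: on BLACK (3,3): turn L to E, flip to white, move to (3,4). |black|=4
Step 6: on WHITE (3,4): turn R to S, flip to black, move to (4,4). |black|=5
Step 7: on WHITE (4,4): turn R to W, flip to black, move to (4,3). |black|=6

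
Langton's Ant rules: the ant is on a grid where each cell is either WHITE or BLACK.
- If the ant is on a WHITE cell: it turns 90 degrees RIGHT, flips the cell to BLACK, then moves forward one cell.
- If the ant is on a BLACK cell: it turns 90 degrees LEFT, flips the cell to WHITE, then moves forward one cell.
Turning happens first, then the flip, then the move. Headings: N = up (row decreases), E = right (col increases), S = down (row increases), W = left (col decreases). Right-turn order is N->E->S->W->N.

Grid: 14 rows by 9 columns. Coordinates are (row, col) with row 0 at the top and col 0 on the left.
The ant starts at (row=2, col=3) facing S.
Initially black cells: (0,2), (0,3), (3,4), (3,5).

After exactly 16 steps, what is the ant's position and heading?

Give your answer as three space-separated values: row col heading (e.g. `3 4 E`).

Answer: 2 3 N

Derivation:
Step 1: on WHITE (2,3): turn R to W, flip to black, move to (2,2). |black|=5
Step 2: on WHITE (2,2): turn R to N, flip to black, move to (1,2). |black|=6
Step 3: on WHITE (1,2): turn R to E, flip to black, move to (1,3). |black|=7
Step 4: on WHITE (1,3): turn R to S, flip to black, move to (2,3). |black|=8
Step 5: on BLACK (2,3): turn L to E, flip to white, move to (2,4). |black|=7
Step 6: on WHITE (2,4): turn R to S, flip to black, move to (3,4). |black|=8
Step 7: on BLACK (3,4): turn L to E, flip to white, move to (3,5). |black|=7
Step 8: on BLACK (3,5): turn L to N, flip to white, move to (2,5). |black|=6
Step 9: on WHITE (2,5): turn R to E, flip to black, move to (2,6). |black|=7
Step 10: on WHITE (2,6): turn R to S, flip to black, move to (3,6). |black|=8
Step 11: on WHITE (3,6): turn R to W, flip to black, move to (3,5). |black|=9
Step 12: on WHITE (3,5): turn R to N, flip to black, move to (2,5). |black|=10
Step 13: on BLACK (2,5): turn L to W, flip to white, move to (2,4). |black|=9
Step 14: on BLACK (2,4): turn L to S, flip to white, move to (3,4). |black|=8
Step 15: on WHITE (3,4): turn R to W, flip to black, move to (3,3). |black|=9
Step 16: on WHITE (3,3): turn R to N, flip to black, move to (2,3). |black|=10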